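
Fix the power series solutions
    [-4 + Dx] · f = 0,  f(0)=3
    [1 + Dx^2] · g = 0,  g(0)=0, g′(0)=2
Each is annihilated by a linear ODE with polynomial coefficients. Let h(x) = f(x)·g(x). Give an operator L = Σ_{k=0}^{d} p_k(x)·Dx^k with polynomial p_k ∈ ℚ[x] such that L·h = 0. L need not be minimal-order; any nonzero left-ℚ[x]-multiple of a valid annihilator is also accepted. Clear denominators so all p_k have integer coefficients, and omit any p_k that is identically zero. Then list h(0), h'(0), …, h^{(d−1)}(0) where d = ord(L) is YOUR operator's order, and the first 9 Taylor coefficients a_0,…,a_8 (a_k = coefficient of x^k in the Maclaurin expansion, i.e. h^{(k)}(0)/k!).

f: a_k = 3, 12, 24, 32, 32, 128/5, 256/15, 1024/105, 512/105, …
g: a_k = 0, 2, 0, -1/3, 0, 1/60, 0, -1/2520, 0, …
L₀ := L_f ⊗_s L_g (sym. prod.), ord ≤ 2.
L = 17 - 8·Dx + Dx^2  (order 2).
h: a_k = 0, 6, 24, 47, 60, 1121/20, 611/15, 20047/840, 23/2, …
ICs: h(0) = 0, h′(0) = 6.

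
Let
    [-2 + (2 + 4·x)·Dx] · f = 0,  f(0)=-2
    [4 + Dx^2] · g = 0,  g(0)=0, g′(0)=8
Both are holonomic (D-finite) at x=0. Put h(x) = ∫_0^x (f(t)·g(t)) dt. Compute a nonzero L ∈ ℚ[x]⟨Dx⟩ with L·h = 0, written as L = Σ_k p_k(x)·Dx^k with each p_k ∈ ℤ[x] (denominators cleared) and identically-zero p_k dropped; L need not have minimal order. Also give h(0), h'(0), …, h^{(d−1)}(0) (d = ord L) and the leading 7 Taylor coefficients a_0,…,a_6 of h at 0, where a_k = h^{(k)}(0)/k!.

L = (7 + 16·x + 16·x^2)·Dx + (-2 - 4·x)·Dx^2 + (1 + 4·x + 4·x^2)·Dx^3  (order 3).
h: a_k = 0, 0, -8, -16/3, 14/3, 8/15, 19/45, …
ICs: h(0) = 0, h′(0) = 0, h′′(0) = -16.

f: a_k = -2, -2, 1, -1, 5/4, -7/4, 21/8, …
g: a_k = 0, 8, 0, -16/3, 0, 16/15, 0, …
Product ⇒ symmetric product L₀, ord ≤ 2.
h=∫₀ˣh₀: take L = L₀·Dx.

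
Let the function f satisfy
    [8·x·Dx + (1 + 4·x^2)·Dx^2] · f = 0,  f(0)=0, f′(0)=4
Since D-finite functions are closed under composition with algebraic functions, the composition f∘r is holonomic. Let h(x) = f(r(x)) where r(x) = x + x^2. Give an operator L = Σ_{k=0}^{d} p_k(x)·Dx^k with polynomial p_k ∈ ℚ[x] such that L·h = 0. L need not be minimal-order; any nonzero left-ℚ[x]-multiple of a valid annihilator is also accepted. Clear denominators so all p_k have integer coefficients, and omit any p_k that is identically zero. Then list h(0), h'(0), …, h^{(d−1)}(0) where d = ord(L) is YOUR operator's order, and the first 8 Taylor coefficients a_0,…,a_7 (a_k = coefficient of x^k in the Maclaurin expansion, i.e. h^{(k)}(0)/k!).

f: a_k = 0, 4, 0, -16/3, 0, 64/5, 0, -256/7, …
Change of var in L_f (x↦r) gives L₀.
L = (-2 + 8·x + 32·x^2 + 48·x^3 + 24·x^4)·Dx + (1 + 2·x + 4·x^2 + 16·x^3 + 20·x^4 + 8·x^5)·Dx^2  (order 2).
h: a_k = 0, 4, 4, -16/3, -16, -16/5, 176/3, 640/7, …
ICs: h(0) = 0, h′(0) = 4.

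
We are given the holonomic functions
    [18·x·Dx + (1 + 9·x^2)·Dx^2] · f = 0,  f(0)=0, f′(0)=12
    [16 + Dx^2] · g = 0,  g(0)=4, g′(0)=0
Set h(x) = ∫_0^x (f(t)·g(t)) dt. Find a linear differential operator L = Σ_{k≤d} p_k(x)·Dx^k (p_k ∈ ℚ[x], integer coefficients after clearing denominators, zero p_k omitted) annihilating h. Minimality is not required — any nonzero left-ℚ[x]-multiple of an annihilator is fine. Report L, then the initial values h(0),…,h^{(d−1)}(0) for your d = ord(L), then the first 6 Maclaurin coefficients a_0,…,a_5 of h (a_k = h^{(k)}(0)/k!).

f: a_k = 0, 12, 0, -36, 0, 972/5, …
g: a_k = 4, 0, -32, 0, 128/3, 0, …
Product ⇒ symmetric product L₀, ord ≤ 4.
∫: right-multiply L₀ by Dx.
L = (20800 + 494784·x^2 + 2923776·x^4 + 11943936·x^6 + 26873856·x^8)·Dx + (19584·x + 342144·x^3 + 2239488·x^5 + 6718464·x^7)·Dx^2 + (1700 + 42732·x^2 + 318816·x^4 + 1492992·x^6 + 3359232·x^8)·Dx^3 + (1224·x + 21384·x^3 + 139968·x^5 + 419904·x^7)·Dx^4 + (25 + 738·x^2 + 8505·x^4 + 46656·x^6 + 104976·x^8)·Dx^5  (order 5).
h: a_k = 0, 0, 24, 0, -132, 0, …
ICs: h(0) = 0, h′(0) = 0, h′′(0) = 48, h′′′(0) = 0, h′′′′(0) = -3168.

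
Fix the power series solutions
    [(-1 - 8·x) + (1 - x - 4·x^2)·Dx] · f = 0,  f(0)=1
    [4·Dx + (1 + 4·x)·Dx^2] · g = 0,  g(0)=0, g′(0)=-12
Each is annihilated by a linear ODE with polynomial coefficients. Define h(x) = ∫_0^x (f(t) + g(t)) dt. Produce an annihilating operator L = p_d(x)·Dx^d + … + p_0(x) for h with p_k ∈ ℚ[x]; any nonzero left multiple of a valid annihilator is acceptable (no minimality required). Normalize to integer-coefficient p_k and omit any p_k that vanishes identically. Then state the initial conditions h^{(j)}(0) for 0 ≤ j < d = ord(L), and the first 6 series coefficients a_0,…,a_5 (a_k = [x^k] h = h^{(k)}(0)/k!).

f: a_k = 1, 1, 5, 9, 29, 65, …
g: a_k = 0, -12, 24, -64, 192, -3072/5, …
h₀=f+g: left-lcm gives L₀, ord ≤ 3.
∫: right-multiply L₀ by Dx.
L = (268 + 1616·x + 5504·x^2 + 4608·x^3 + 6144·x^4)·Dx^2 + (11 + 360·x + 3008·x^2 + 7680·x^3 + 9472·x^4 + 10240·x^5)·Dx^3 + (-7 - 67·x - 154·x^2 + 136·x^3 + 928·x^4 + 2176·x^5 + 2048·x^6)·Dx^4  (order 4).
h: a_k = 0, 1, -11/2, 29/3, -55/4, 221/5, …
ICs: h(0) = 0, h′(0) = 1, h′′(0) = -11, h′′′(0) = 58.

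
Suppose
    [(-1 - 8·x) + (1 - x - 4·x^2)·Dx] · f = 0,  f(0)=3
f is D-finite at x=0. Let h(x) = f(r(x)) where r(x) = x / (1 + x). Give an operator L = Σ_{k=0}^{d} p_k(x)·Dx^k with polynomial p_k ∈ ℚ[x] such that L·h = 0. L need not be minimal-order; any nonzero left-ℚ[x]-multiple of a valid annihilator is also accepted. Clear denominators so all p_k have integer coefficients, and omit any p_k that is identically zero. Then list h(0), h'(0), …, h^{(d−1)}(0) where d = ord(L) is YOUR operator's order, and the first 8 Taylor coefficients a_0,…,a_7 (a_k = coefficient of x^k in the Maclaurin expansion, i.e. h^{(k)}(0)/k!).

f: a_k = 3, 3, 15, 27, 87, 195, 543, 1323, …
L₀ from L_f via x↦r, Dx↦r'^{-1}Dx.
L = (1 + 9·x) + (-1 - 2·x + 3·x^2 + 4·x^3)·Dx  (order 1).
h: a_k = 3, 3, 12, 0, 48, -48, 240, -432, …
ICs: h(0) = 3.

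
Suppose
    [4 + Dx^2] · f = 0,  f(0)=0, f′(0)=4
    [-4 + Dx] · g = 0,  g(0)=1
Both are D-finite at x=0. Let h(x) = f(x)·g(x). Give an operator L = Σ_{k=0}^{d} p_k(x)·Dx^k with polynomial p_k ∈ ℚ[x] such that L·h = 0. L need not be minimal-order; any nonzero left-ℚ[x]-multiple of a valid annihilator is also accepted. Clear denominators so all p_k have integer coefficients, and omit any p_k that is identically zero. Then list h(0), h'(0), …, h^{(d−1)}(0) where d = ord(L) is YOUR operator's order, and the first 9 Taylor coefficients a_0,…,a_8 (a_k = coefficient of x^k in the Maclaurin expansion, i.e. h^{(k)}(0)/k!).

L = 20 - 8·Dx + Dx^2  (order 2).
h: a_k = 0, 4, 16, 88/3, 32, 328/15, 352/45, -464/315, -64/15, …
ICs: h(0) = 0, h′(0) = 4.

f: a_k = 0, 4, 0, -8/3, 0, 8/15, 0, -16/315, 0, …
g: a_k = 1, 4, 8, 32/3, 32/3, 128/15, 256/45, 1024/315, 512/315, …
L₀ := L_f ⊗_s L_g (sym. prod.), ord ≤ 2.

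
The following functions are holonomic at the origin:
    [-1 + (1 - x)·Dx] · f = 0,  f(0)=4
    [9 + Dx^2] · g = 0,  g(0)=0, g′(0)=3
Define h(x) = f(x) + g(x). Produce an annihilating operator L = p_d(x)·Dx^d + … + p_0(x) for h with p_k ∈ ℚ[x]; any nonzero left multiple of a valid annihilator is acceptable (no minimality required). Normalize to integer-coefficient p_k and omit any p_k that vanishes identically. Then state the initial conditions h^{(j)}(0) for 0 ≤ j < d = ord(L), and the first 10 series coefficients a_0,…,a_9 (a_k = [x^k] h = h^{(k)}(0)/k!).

f: a_k = 4, 4, 4, 4, 4, 4, 4, 4, 4, 4, …
g: a_k = 0, 3, 0, -9/2, 0, 81/40, 0, -243/560, 0, 243/4480, …
Sum ⇒ L₀ = lclm(L_f,L_g) in ℚ(x)⟨Dx⟩.
L = (135 - 162·x + 81·x^2) + (-99 + 261·x - 243·x^2 + 81·x^3)·Dx + (15 - 18·x + 9·x^2)·Dx^2 + (-11 + 29·x - 27·x^2 + 9·x^3)·Dx^3  (order 3).
h: a_k = 4, 7, 4, -1/2, 4, 241/40, 4, 1997/560, 4, 18163/4480, …
ICs: h(0) = 4, h′(0) = 7, h′′(0) = 8.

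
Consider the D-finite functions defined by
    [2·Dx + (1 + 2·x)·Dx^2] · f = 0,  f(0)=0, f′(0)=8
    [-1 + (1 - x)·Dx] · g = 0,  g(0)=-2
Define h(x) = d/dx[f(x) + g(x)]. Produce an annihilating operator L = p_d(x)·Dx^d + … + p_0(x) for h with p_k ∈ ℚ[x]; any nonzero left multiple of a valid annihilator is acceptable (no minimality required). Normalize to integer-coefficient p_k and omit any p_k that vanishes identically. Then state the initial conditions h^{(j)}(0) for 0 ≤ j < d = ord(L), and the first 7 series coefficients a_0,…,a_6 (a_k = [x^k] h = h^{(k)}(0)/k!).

L = (-14 - 4·x) + (1 - 20·x - 8·x^2)·Dx + (2 + 3·x - 3·x^2 - 2·x^3)·Dx^2  (order 2).
h: a_k = 6, -20, 26, -72, 118, -268, 498, …
ICs: h(0) = 6, h′(0) = -20.

f: a_k = 0, 8, -8, 32/3, -16, 128/5, -128/3, …
g: a_k = -2, -2, -2, -2, -2, -2, -2, …
h₀=f+g: left-lcm gives L₀, ord ≤ 3.
Derive L from L₀ (diff closure).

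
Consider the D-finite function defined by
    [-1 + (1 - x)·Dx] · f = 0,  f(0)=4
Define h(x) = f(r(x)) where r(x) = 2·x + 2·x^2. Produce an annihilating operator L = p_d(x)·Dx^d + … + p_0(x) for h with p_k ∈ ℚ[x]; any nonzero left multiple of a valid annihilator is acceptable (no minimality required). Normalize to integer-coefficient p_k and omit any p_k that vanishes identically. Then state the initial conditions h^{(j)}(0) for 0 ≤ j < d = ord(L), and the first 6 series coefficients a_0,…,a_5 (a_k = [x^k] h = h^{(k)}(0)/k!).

f: a_k = 4, 4, 4, 4, 4, 4, …
f∘r: x↦r, Dx↦Dx/r' in L_f ⇒ L₀.
L = (2 + 4·x) + (-1 + 2·x + 2·x^2)·Dx  (order 1).
h: a_k = 4, 8, 24, 64, 176, 480, …
ICs: h(0) = 4.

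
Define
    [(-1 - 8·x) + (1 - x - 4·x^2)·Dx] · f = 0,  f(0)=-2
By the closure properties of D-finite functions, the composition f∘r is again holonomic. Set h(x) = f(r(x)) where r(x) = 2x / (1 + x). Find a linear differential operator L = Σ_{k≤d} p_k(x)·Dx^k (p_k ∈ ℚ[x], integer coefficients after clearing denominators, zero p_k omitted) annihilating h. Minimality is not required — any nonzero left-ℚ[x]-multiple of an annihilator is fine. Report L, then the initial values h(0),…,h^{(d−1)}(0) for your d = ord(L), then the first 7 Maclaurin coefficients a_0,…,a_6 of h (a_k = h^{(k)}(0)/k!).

L = (2 + 34·x) + (-1 - x + 17·x^2 + 17·x^3)·Dx  (order 1).
h: a_k = -2, -4, -36, -68, -612, -1156, -10404, …
ICs: h(0) = -2.

f: a_k = -2, -2, -10, -18, -58, -130, -362, …
Change of var in L_f (x↦r) gives L₀.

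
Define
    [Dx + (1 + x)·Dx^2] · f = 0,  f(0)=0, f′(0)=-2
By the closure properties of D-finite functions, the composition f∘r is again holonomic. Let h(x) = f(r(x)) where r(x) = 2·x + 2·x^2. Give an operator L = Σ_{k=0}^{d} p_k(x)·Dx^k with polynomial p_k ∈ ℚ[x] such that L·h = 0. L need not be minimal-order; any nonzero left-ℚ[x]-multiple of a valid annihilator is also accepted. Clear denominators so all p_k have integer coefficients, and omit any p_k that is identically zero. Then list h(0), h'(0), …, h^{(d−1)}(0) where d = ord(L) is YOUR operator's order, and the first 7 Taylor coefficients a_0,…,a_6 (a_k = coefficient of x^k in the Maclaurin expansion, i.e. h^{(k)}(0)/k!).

L = (4·x + 4·x^2)·Dx + (1 + 4·x + 6·x^2 + 4·x^3)·Dx^2  (order 2).
h: a_k = 0, -4, 0, 8/3, -4, 16/5, 0, …
ICs: h(0) = 0, h′(0) = -4.

f: a_k = 0, -2, 1, -2/3, 1/2, -2/5, 1/3, …
Substitute x→r, Dx→(1/r')Dx; clear ⇒ L₀.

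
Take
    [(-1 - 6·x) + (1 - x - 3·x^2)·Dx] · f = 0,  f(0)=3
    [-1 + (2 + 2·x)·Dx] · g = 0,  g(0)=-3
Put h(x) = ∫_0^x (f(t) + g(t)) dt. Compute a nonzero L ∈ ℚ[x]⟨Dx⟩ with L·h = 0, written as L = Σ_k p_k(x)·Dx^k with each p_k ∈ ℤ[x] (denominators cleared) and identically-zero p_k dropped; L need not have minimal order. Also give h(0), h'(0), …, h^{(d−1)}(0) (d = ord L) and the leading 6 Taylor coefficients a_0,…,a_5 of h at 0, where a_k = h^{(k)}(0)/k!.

L = (-17 - 57·x - 135·x^2 - 90·x^3)·Dx + (33 + 134·x + 387·x^2 + 510·x^3 + 225·x^4)·Dx^2 + (-2 - 30·x - 22·x^2 + 126·x^3 + 210·x^4 + 90·x^5)·Dx^3  (order 3).
h: a_k = 0, 0, 3/4, 33/8, 333/64, 7311/640, …
ICs: h(0) = 0, h′(0) = 0, h′′(0) = 3/2.

f: a_k = 3, 3, 12, 21, 57, 120, …
g: a_k = -3, -3/2, 3/8, -3/16, 15/128, -21/256, …
Sum ⇒ L₀ = lclm(L_f,L_g) in ℚ(x)⟨Dx⟩.
h=∫₀ˣh₀: take L = L₀·Dx.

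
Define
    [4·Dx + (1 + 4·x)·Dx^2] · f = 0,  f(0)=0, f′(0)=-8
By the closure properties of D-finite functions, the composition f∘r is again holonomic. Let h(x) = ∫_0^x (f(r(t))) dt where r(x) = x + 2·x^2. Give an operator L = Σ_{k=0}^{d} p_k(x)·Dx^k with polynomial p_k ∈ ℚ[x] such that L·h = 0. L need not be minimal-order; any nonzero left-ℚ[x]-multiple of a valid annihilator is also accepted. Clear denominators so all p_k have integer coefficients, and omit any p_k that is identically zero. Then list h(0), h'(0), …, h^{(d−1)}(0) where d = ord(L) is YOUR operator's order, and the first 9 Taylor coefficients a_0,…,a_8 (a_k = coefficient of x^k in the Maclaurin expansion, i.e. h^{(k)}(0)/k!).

f: a_k = 0, -8, 16, -128/3, 128, -2048/5, 4096/3, -32768/7, 16384, …
h₀=f(r): pull back L_f along r ⇒ L₀.
h=∫h₀ ⇒ L = L₀·Dx.
L = (16·x + 32·x^2)·Dx^2 + (1 + 8·x + 24·x^2 + 32·x^3)·Dx^3  (order 3).
h: a_k = 0, 0, -4, 0, 16/3, -64/5, 256/15, 0, -512/7, …
ICs: h(0) = 0, h′(0) = 0, h′′(0) = -8.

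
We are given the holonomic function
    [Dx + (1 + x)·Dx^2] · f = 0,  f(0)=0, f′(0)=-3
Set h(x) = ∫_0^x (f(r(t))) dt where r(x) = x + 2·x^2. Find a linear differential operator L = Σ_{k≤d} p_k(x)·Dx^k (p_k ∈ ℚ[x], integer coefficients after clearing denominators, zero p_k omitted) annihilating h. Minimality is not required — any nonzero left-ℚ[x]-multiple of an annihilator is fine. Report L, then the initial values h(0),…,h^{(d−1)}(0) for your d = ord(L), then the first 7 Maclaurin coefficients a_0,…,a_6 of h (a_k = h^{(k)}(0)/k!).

f: a_k = 0, -3, 3/2, -1, 3/4, -3/5, 1/2, …
h₀=f(r): pull back L_f along r ⇒ L₀.
Integrate: L := L₀·Dx.
L = (-3 + 4·x + 8·x^2)·Dx^2 + (1 + 5·x + 6·x^2 + 8·x^3)·Dx^3  (order 3).
h: a_k = 0, 0, -3/2, -3/2, 5/4, 3/20, -11/10, …
ICs: h(0) = 0, h′(0) = 0, h′′(0) = -3.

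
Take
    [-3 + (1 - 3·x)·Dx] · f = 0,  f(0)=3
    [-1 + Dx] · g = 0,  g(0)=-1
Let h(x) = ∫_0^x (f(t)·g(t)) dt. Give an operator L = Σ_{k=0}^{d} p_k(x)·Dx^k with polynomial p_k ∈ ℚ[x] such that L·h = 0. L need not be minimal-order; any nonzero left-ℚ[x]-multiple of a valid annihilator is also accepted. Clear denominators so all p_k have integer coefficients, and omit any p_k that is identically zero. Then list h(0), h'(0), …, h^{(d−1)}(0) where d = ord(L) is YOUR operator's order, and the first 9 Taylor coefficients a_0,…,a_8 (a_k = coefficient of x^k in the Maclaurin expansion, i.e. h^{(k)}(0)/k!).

f: a_k = 3, 9, 27, 81, 243, 729, 2187, 6561, 19683, …
g: a_k = -1, -1, -1/2, -1/6, -1/24, -1/120, -1/720, -1/5040, -1/40320, …
f·g: L₀ = L_f ⊗_s L_g, ord ≤ 1·1.
∫: right-multiply L₀ by Dx.
L = (4 - 3·x)·Dx + (-1 + 3·x)·Dx^2  (order 2).
h: a_k = 0, -3, -6, -25/2, -113/4, -2713/40, -5087/30, -104647/240, -1538311/1344, …
ICs: h(0) = 0, h′(0) = -3.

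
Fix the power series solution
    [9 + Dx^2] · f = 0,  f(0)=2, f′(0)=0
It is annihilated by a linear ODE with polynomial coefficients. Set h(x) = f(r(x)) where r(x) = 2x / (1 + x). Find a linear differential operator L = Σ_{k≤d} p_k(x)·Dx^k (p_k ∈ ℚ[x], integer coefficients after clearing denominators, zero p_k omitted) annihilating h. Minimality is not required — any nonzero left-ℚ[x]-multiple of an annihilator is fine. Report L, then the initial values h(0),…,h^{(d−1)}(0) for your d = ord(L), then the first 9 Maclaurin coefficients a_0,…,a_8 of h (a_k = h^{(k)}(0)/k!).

L = 36 + (2 + 6·x + 6·x^2 + 2·x^3)·Dx + (1 + 4·x + 6·x^2 + 4·x^3 + x^4)·Dx^2  (order 2).
h: a_k = 2, 0, -36, 72, 0, -288, 3852/5, -5832/5, 6228/7, …
ICs: h(0) = 2, h′(0) = 0.

f: a_k = 2, 0, -9, 0, 27/4, 0, -81/40, 0, 729/2240, …
h₀=f(r): pull back L_f along r ⇒ L₀.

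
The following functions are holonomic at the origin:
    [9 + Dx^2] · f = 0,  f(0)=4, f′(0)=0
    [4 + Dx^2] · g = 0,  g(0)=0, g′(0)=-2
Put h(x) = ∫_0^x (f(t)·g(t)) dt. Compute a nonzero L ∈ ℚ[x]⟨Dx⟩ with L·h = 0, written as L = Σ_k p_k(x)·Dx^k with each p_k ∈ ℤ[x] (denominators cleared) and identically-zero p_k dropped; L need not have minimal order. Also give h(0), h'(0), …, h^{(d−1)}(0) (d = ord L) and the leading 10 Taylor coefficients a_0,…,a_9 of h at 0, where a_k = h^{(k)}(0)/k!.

f: a_k = 4, 0, -18, 0, 27/2, 0, -81/20, 0, 729/1120, 0, …
g: a_k = 0, -2, 0, 4/3, 0, -4/15, 0, 8/315, 0, -4/2835, …
Product ⇒ symmetric product L₀, ord ≤ 4.
Integrate: L := L₀·Dx.
L = 25·Dx + 26·Dx^3 + Dx^5  (order 5).
h: a_k = 0, 0, -4, 0, 31/3, 0, -781/90, 0, 19531/5040, 0, …
ICs: h(0) = 0, h′(0) = 0, h′′(0) = -8, h′′′(0) = 0, h′′′′(0) = 248.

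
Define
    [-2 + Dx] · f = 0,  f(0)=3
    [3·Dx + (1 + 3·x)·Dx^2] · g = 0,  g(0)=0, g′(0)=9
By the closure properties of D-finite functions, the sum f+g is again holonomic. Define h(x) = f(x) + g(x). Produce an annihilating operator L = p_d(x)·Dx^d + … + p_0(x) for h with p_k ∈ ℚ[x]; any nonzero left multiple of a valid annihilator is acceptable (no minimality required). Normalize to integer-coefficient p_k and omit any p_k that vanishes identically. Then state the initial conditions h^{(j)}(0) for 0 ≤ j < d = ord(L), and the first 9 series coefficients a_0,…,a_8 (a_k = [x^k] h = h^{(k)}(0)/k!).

f: a_k = 3, 6, 6, 4, 2, 4/5, 4/15, 8/105, 2/105, …
g: a_k = 0, 9, -27/2, 27, -243/4, 729/5, -729/2, 6561/7, -19683/8, …
Sum ⇒ L₀ = lclm(L_f,L_g) in ℚ(x)⟨Dx⟩.
L = (-48 - 36·x)·Dx + (14 - 24·x - 36·x^2)·Dx^2 + (5 + 21·x + 18·x^2)·Dx^3  (order 3).
h: a_k = 3, 15, -15/2, 31, -235/4, 733/5, -10927/30, 98423/105, -2066699/840, …
ICs: h(0) = 3, h′(0) = 15, h′′(0) = -15.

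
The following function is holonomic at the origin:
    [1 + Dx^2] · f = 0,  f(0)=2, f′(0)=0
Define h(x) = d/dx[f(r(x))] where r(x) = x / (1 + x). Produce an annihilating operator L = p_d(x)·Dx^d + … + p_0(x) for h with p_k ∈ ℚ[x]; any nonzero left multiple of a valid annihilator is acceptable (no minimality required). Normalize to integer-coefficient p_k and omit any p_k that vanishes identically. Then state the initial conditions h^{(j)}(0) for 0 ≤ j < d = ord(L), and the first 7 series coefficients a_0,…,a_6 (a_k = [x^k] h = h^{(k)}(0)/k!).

f: a_k = 2, 0, -1, 0, 1/12, 0, -1/360, …
Change of var in L_f (x↦r) gives L₀.
h₀' ⇒ L via d/dx closure of L₀.
L = (7 + 12·x + 6·x^2) + (6 + 18·x + 18·x^2 + 6·x^3)·Dx + (1 + 4·x + 6·x^2 + 4·x^3 + x^4)·Dx^2  (order 2).
h: a_k = 0, -2, 6, -35/3, 55/3, -1501/60, 609/20, …
ICs: h(0) = 0, h′(0) = -2.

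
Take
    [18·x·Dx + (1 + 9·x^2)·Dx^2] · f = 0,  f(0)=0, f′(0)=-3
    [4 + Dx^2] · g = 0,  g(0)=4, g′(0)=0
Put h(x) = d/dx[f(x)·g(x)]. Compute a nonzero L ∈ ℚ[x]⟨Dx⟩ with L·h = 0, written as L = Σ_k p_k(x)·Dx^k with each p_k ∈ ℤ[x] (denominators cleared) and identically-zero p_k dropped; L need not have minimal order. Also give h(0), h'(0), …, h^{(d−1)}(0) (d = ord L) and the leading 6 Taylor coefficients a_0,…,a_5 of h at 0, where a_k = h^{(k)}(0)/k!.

L = (52480 + 1115424·x^2 + 18751824·x^4 + 15209856·x^6 + 3464208·x^8 - 11337408·x^10 + 34012224·x^12) + (31032·x + 1320624·x^3 + 10701720·x^5 + 13646880·x^7 + 18895680·x^9 + 34012224·x^11)·Dx + (13640 + 300780·x^2 + 4978584·x^4 + 5269212·x^6 + 3621672·x^8 + 2834352·x^10 + 17006112·x^12)·Dx^2 + (7758·x + 330156·x^3 + 2675430·x^5 + 3411720·x^7 + 4723920·x^9 + 8503056·x^11)·Dx^3 + (130 + 5481·x^2 + 72657·x^4 + 366687·x^6 + 688905·x^8 + 1417176·x^10 + 2125764·x^12)·Dx^4  (order 4).
h: a_k = -12, 0, 180, 0, -1372, 0, …
ICs: h(0) = -12, h′(0) = 0, h′′(0) = 360, h′′′(0) = 0.

f: a_k = 0, -3, 0, 9, 0, -243/5, …
g: a_k = 4, 0, -8, 0, 8/3, 0, …
L₀ := L_f ⊗_s L_g (sym. prod.), ord ≤ 4.
h=h₀': d/dx-closure on L₀ ⇒ L.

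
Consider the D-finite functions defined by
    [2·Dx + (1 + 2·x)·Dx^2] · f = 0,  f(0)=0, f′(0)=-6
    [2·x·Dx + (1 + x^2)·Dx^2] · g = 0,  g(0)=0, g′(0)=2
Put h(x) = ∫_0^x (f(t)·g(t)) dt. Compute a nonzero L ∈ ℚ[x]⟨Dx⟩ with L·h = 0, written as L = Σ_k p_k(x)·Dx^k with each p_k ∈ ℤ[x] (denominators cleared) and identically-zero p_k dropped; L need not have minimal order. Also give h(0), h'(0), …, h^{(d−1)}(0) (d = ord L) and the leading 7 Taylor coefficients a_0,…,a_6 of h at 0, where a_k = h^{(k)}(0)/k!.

f: a_k = 0, -6, 6, -8, 12, -96/5, 32, …
g: a_k = 0, 2, 0, -2/3, 0, 2/5, 0, …
Product ⇒ symmetric product L₀, ord ≤ 4.
h=∫₀ˣh₀: take L = L₀·Dx.
L = (24 + 80·x + 88·x^2 + 240·x^3 + 240·x^4 + 208·x^5 + 16·x^7)·Dx^2 + (12 + 80·x + 332·x^2 + 608·x^3 + 880·x^4 + 744·x^5 + 560·x^6 + 24·x^7 + 56·x^8)·Dx^3 + (12 + 52·x + 168·x^2 + 372·x^3 + 516·x^4 + 564·x^5 + 384·x^6 + 276·x^7 + 24·x^8 + 32·x^9)·Dx^4 + (2 + 12·x + 34·x^2 + 64·x^3 + 87·x^4 + 96·x^5 + 84·x^6 + 48·x^7 + 33·x^8 + 4·x^9 + 4·x^10)·Dx^5  (order 5).
h: a_k = 0, 0, 0, -4, 3, -12/5, 10/3, …
ICs: h(0) = 0, h′(0) = 0, h′′(0) = 0, h′′′(0) = -24, h′′′′(0) = 72.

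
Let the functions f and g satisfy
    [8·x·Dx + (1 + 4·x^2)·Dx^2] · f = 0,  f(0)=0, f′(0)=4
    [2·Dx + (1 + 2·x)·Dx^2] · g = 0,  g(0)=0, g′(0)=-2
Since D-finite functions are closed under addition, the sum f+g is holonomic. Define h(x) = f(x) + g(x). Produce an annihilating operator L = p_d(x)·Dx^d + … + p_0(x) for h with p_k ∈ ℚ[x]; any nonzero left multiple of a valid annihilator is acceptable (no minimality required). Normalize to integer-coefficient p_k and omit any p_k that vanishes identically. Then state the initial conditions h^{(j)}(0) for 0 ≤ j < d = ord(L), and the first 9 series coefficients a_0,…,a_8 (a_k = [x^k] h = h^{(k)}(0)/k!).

L = (-8 - 48·x + 96·x^2 + 64·x^3)·Dx + (-8 - 16·x + 192·x^3 + 128·x^4)·Dx^2 + (-1 + 2·x + 8·x^2 + 16·x^3 + 48·x^4 + 32·x^5)·Dx^3  (order 3).
h: a_k = 0, 2, 2, -8, 4, 32/5, 32/3, -384/7, 32, …
ICs: h(0) = 0, h′(0) = 2, h′′(0) = 4.

f: a_k = 0, 4, 0, -16/3, 0, 64/5, 0, -256/7, 0, …
g: a_k = 0, -2, 2, -8/3, 4, -32/5, 32/3, -128/7, 32, …
h₀=f+g: left-lcm gives L₀, ord ≤ 4.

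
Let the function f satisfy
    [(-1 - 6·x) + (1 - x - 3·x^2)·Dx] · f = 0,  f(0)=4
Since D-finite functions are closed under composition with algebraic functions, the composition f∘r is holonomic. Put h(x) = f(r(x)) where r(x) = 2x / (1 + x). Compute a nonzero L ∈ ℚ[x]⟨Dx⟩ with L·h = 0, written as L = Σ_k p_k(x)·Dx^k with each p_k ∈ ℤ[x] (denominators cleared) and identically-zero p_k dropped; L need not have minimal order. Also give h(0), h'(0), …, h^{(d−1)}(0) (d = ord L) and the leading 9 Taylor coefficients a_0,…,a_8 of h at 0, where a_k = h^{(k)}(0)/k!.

L = (2 + 26·x) + (-1 - x + 13·x^2 + 13·x^3)·Dx  (order 1).
h: a_k = 4, 8, 56, 104, 728, 1352, 9464, 17576, 123032, …
ICs: h(0) = 4.

f: a_k = 4, 4, 16, 28, 76, 160, 388, 868, 2032, …
L₀ from L_f via x↦r, Dx↦r'^{-1}Dx.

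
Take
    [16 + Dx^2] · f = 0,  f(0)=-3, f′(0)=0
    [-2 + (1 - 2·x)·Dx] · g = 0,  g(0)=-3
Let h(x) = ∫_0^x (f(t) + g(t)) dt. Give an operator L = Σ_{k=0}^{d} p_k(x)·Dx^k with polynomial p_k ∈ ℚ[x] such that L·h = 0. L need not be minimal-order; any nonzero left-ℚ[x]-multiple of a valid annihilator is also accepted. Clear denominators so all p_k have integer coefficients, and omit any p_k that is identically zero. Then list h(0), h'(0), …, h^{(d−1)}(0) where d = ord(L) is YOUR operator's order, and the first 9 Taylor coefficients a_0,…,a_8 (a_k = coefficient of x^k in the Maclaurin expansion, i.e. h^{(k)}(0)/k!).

f: a_k = -3, 0, 24, 0, -32, 0, 256/15, 0, -512/105, …
g: a_k = -3, -6, -12, -24, -48, -96, -192, -384, -768, …
h₀=f+g: left-lcm gives L₀, ord ≤ 3.
Integrate: L := L₀·Dx.
L = (-160 + 256·x - 256·x^2)·Dx + (48 - 224·x + 384·x^2 - 256·x^3)·Dx^2 + (-10 + 16·x - 16·x^2)·Dx^3 + (3 - 14·x + 24·x^2 - 16·x^3)·Dx^4  (order 4).
h: a_k = 0, -6, -3, 4, -6, -16, -16, -2624/105, -48, …
ICs: h(0) = 0, h′(0) = -6, h′′(0) = -6, h′′′(0) = 24.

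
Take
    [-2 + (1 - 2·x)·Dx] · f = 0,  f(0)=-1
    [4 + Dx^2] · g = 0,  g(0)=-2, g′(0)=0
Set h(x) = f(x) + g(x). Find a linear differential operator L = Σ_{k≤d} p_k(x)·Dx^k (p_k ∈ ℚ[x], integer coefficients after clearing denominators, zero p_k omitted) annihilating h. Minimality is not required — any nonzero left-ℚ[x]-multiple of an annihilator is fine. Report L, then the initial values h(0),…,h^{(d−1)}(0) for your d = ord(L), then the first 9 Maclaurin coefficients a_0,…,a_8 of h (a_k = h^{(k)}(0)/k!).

f: a_k = -1, -2, -4, -8, -16, -32, -64, -128, -256, …
g: a_k = -2, 0, 4, 0, -4/3, 0, 8/45, 0, -4/315, …
Sum ⇒ L₀ = lclm(L_f,L_g) in ℚ(x)⟨Dx⟩.
L = (56 - 32·x + 32·x^2) + (-12 + 40·x - 48·x^2 + 32·x^3)·Dx + (14 - 8·x + 8·x^2)·Dx^2 + (-3 + 10·x - 12·x^2 + 8·x^3)·Dx^3  (order 3).
h: a_k = -3, -2, 0, -8, -52/3, -32, -2872/45, -128, -80644/315, …
ICs: h(0) = -3, h′(0) = -2, h′′(0) = 0.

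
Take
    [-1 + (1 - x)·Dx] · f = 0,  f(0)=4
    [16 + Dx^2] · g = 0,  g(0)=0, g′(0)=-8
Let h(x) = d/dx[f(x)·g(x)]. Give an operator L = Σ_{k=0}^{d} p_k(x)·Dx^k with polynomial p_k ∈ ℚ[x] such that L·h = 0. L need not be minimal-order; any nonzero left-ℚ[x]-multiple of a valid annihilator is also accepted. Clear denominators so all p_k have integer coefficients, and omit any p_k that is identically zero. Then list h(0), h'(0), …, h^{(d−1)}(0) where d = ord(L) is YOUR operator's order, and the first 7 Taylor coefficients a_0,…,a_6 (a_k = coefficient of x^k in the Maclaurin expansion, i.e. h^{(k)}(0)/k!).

f: a_k = 4, 4, 4, 4, 4, 4, 4, …
g: a_k = 0, -8, 0, 64/3, 0, -256/15, 0, …
h₀=f·g: eliminate ⇒ L₀, order ≤ 1·2.
h=h₀': d/dx-closure on L₀ ⇒ L.
L = (14 - 32·x + 16·x^2) + (-2 + 2·x)·Dx + (1 - 2·x + x^2)·Dx^2  (order 2).
h: a_k = -32, -64, 160, 640/3, -224/3, -448/5, 3488/45, …
ICs: h(0) = -32, h′(0) = -64.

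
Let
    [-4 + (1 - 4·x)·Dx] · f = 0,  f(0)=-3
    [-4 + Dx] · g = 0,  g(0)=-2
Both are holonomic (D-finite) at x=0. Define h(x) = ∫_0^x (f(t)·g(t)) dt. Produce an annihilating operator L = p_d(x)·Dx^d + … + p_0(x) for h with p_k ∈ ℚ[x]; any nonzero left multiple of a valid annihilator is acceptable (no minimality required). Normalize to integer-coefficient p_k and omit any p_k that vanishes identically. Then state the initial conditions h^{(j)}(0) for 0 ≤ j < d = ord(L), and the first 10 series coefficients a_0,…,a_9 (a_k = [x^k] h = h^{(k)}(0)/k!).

L = (8 - 16·x)·Dx + (-1 + 4·x)·Dx^2  (order 2).
h: a_k = 0, 6, 24, 80, 256, 832, 41728/15, 1001984/105, 701440/21, 112231424/945, …
ICs: h(0) = 0, h′(0) = 6.

f: a_k = -3, -12, -48, -192, -768, -3072, -12288, -49152, -196608, -786432, …
g: a_k = -2, -8, -16, -64/3, -64/3, -256/15, -512/45, -2048/315, -1024/315, -4096/2835, …
f·g: L₀ = L_f ⊗_s L_g, ord ≤ 1·1.
∫: right-multiply L₀ by Dx.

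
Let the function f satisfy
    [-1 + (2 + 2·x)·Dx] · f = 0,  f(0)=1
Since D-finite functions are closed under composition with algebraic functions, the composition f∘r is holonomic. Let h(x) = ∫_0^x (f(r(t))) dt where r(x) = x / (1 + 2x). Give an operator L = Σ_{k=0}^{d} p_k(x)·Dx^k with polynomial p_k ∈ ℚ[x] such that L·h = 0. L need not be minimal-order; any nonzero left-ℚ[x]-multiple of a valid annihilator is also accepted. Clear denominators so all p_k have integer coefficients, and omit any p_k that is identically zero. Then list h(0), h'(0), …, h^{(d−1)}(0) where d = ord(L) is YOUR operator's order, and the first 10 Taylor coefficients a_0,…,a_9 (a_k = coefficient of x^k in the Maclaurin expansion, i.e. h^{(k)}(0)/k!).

L = -Dx + (2 + 10·x + 12·x^2)·Dx^2  (order 2).
h: a_k = 0, 1, 1/4, -3/8, 41/64, -757/640, 1181/512, -33645/7168, 162105/16384, -704485/32768, …
ICs: h(0) = 0, h′(0) = 1.

f: a_k = 1, 1/2, -1/8, 1/16, -5/128, 7/256, -21/1024, 33/2048, -429/32768, 715/65536, …
Change of var in L_f (x↦r) gives L₀.
Integrate: L := L₀·Dx.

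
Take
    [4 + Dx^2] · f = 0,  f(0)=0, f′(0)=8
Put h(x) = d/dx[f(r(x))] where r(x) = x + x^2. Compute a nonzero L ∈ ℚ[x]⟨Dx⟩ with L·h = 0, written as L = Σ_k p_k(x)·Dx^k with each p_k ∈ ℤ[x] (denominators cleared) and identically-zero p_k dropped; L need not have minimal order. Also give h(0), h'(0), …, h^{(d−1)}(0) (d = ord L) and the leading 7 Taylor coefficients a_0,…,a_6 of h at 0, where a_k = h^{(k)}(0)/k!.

L = (16 + 32·x + 96·x^2 + 128·x^3 + 64·x^4) + (-6 - 12·x)·Dx + (1 + 4·x + 4·x^2)·Dx^2  (order 2).
h: a_k = 8, 16, -16, -64, -224/3, 0, 3328/45, …
ICs: h(0) = 8, h′(0) = 16.

f: a_k = 0, 8, 0, -16/3, 0, 16/15, 0, …
Change of var in L_f (x↦r) gives L₀.
h=h₀': d/dx-closure on L₀ ⇒ L.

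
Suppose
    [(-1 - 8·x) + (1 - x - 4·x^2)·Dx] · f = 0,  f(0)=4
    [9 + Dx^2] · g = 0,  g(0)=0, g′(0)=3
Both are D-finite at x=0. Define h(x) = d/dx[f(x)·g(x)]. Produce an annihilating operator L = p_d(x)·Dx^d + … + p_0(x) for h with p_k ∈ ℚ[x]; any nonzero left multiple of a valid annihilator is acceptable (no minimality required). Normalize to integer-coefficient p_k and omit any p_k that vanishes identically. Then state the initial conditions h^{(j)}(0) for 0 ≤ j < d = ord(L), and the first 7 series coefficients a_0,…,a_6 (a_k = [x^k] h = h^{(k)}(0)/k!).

f: a_k = 4, 4, 20, 36, 116, 260, 724, …
g: a_k = 0, 3, 0, -9/2, 0, 81/40, 0, …
L₀ := L_f ⊗_s L_g (sym. prod.), ord ≤ 2.
Differentiate: ansatz ord ≤ ord L₀ ⇒ L.
L = (-33 - 162·x - 567·x^2 + 648·x^3 + 1296·x^4) + (6 + 66·x + 216·x^2 + 576·x^3)·Dx + (1 - 10·x - 31·x^2 + 72·x^3 + 144·x^4)·Dx^2  (order 2).
h: a_k = 12, 24, 126, 360, 2661/2, 18783/5, 236427/20, …
ICs: h(0) = 12, h′(0) = 24.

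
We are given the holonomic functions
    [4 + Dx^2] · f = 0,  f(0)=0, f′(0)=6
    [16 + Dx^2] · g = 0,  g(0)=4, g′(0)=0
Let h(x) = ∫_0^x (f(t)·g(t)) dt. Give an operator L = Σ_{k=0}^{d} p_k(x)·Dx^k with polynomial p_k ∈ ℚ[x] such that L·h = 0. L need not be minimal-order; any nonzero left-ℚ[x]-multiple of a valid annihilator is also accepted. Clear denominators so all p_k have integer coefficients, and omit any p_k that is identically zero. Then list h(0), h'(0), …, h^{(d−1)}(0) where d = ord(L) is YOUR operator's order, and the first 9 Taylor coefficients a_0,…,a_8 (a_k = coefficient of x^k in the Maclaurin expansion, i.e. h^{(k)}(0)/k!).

L = 144·Dx + 40·Dx^3 + Dx^5  (order 5).
h: a_k = 0, 0, 12, 0, -52, 0, 968/15, 0, -4372/105, …
ICs: h(0) = 0, h′(0) = 0, h′′(0) = 24, h′′′(0) = 0, h′′′′(0) = -1248.

f: a_k = 0, 6, 0, -4, 0, 4/5, 0, -8/105, 0, …
g: a_k = 4, 0, -32, 0, 128/3, 0, -1024/45, 0, 2048/315, …
Product ⇒ symmetric product L₀, ord ≤ 4.
Integrate: L := L₀·Dx.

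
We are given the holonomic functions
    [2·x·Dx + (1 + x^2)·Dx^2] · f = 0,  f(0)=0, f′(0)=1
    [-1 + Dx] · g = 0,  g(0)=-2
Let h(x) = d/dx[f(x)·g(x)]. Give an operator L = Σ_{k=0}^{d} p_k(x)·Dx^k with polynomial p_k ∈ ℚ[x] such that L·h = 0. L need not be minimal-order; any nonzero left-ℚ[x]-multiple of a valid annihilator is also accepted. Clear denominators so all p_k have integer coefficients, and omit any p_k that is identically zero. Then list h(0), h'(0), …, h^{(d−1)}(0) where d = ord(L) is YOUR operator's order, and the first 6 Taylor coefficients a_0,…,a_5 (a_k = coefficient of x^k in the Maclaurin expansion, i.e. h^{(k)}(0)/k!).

f: a_k = 0, 1, 0, -1/3, 0, 1/5, …
g: a_k = -2, -2, -1, -1/3, -1/12, -1/60, …
Product ⇒ symmetric product L₀, ord ≤ 2.
h=h₀': d/dx-closure on L₀ ⇒ L.
L = (1 + 5·x - 3·x^2 + x^3) + (-6·x + 4·x^2 - 2·x^3)·Dx + (-1 + x - x^2 + x^3)·Dx^2  (order 2).
h: a_k = -2, -4, -1, 4/3, -3/4, -11/6, …
ICs: h(0) = -2, h′(0) = -4.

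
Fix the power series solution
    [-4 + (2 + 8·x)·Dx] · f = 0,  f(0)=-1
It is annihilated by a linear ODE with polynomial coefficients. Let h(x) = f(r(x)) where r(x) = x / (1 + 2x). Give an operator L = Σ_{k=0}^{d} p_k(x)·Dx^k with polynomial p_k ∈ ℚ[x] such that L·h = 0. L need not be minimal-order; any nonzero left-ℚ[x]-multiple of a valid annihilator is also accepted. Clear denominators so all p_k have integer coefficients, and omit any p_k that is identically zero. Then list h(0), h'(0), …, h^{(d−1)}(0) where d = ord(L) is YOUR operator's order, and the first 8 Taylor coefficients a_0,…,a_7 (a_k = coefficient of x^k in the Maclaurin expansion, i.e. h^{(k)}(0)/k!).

L = -2 + (1 + 8·x + 12·x^2)·Dx  (order 1).
h: a_k = -1, -2, 6, -20, 74, -300, 1308, -6024, …
ICs: h(0) = -1.

f: a_k = -1, -2, 2, -4, 10, -28, 84, -264, …
h₀=f(r): pull back L_f along r ⇒ L₀.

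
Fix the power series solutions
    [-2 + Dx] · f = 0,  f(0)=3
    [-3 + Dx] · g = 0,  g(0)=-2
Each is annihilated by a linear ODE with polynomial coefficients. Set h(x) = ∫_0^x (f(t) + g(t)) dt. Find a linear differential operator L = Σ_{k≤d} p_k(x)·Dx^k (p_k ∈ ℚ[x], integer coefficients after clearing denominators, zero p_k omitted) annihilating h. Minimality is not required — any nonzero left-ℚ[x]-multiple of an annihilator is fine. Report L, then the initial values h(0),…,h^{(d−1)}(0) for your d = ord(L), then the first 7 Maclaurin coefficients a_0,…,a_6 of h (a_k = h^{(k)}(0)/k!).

L = 6·Dx - 5·Dx^2 + Dx^3  (order 3).
h: a_k = 0, 1, 0, -1, -5/4, -19/20, -13/24, …
ICs: h(0) = 0, h′(0) = 1, h′′(0) = 0.

f: a_k = 3, 6, 6, 4, 2, 4/5, 4/15, …
g: a_k = -2, -6, -9, -9, -27/4, -81/20, -81/40, …
Sum ⇒ L₀ = lclm(L_f,L_g) in ℚ(x)⟨Dx⟩.
h=∫₀ˣh₀: take L = L₀·Dx.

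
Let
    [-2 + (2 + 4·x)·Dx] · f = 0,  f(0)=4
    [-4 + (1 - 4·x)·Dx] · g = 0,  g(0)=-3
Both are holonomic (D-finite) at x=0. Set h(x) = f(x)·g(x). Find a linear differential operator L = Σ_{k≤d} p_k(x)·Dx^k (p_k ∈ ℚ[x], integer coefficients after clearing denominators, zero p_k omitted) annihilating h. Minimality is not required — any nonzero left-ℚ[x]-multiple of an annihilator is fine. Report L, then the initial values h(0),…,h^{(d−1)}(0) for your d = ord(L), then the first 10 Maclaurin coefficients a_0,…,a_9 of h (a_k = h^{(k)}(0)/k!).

L = (5 + 4·x) + (-1 + 2·x + 8·x^2)·Dx  (order 1).
h: a_k = -12, -60, -234, -942, -7521/2, -30105/2, -240777/4, -963207/4, -30821337/32, -123287493/32, …
ICs: h(0) = -12.

f: a_k = 4, 4, -2, 2, -5/2, 7/2, -21/4, 33/4, -429/32, 715/32, …
g: a_k = -3, -12, -48, -192, -768, -3072, -12288, -49152, -196608, -786432, …
f·g: L₀ = L_f ⊗_s L_g, ord ≤ 1·1.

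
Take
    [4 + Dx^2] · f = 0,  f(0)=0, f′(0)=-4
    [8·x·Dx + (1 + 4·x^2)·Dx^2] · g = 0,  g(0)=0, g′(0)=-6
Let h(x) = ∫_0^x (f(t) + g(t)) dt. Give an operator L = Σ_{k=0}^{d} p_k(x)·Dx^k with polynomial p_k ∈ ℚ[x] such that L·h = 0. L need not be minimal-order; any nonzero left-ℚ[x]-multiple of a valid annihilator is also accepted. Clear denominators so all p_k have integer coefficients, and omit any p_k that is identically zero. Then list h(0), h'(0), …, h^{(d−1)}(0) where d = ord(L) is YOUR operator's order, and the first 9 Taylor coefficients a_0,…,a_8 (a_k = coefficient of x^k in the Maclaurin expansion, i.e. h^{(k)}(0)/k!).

f: a_k = 0, -4, 0, 8/3, 0, -8/15, 0, 16/315, 0, …
g: a_k = 0, -6, 0, 8, 0, -96/5, 0, 384/7, 0, …
h₀=f+g: left-lcm gives L₀, ord ≤ 4.
∫: right-multiply L₀ by Dx.
L = (-352·x + 1792·x^3 + 512·x^5)·Dx^2 + (-4 + 112·x^2 + 576·x^4 + 256·x^6)·Dx^3 + (-88·x + 448·x^3 + 128·x^5)·Dx^4 + (-1 + 28·x^2 + 144·x^4 + 64·x^6)·Dx^5  (order 5).
h: a_k = 0, 0, -5, 0, 8/3, 0, -148/45, 0, 2162/315, …
ICs: h(0) = 0, h′(0) = 0, h′′(0) = -10, h′′′(0) = 0, h′′′′(0) = 64.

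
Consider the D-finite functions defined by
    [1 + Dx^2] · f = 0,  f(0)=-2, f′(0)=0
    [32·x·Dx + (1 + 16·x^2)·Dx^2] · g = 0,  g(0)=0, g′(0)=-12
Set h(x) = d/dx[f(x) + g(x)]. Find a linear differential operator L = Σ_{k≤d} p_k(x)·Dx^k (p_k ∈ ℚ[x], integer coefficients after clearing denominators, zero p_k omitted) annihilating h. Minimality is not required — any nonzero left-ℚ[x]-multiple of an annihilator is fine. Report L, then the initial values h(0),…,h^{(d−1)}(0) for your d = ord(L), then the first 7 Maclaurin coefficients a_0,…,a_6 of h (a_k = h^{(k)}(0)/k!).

L = (-6112·x + 99328·x^3 + 8192·x^5) + (-31 + 1072·x^2 + 25344·x^4 + 4096·x^6)·Dx + (-6112·x + 99328·x^3 + 8192·x^5)·Dx^2 + (-31 + 1072·x^2 + 25344·x^4 + 4096·x^6)·Dx^3  (order 3).
h: a_k = -12, 2, 192, -1/3, -3072, 1/60, 49152, …
ICs: h(0) = -12, h′(0) = 2, h′′(0) = 384.

f: a_k = -2, 0, 1, 0, -1/12, 0, 1/360, …
g: a_k = 0, -12, 0, 64, 0, -3072/5, 0, …
h₀=f+g: left-lcm gives L₀, ord ≤ 4.
Derive L from L₀ (diff closure).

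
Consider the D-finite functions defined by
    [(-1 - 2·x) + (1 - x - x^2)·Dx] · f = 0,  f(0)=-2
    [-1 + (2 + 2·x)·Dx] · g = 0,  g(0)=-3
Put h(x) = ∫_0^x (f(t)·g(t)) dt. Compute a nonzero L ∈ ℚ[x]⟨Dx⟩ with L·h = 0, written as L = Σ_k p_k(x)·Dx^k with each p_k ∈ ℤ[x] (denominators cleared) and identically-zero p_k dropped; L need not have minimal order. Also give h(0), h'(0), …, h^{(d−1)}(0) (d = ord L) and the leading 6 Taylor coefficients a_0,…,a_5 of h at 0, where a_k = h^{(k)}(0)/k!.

f: a_k = -2, -2, -4, -6, -10, -16, …
g: a_k = -3, -3/2, 3/8, -3/16, 15/128, -21/256, …
L₀ := L_f ⊗_s L_g (sym. prod.), ord ≤ 1.
∫: right-multiply L₀ by Dx.
L = (3 + 5·x + 3·x^2)·Dx + (-2 + 4·x^2 + 2·x^3)·Dx^2  (order 2).
h: a_k = 0, 6, 9/2, 19/4, 189/32, 2409/320, …
ICs: h(0) = 0, h′(0) = 6.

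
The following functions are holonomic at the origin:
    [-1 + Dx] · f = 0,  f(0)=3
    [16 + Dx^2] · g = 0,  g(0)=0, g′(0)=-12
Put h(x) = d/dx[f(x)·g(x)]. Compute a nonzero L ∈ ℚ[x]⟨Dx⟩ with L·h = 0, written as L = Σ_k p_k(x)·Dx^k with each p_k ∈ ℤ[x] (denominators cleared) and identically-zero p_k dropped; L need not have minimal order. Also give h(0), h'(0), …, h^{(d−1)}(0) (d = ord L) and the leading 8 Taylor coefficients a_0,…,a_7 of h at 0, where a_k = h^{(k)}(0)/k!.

f: a_k = 3, 3, 3/2, 1/2, 1/8, 1/40, 1/240, 1/1680, …
g: a_k = 0, -12, 0, 32, 0, -128/5, 0, 1024/105, …
h₀=f·g: eliminate ⇒ L₀, order ≤ 1·2.
h=h₀': d/dx-closure on L₀ ⇒ L.
L = 17 - 2·Dx + Dx^2  (order 2).
h: a_k = -36, -72, 234, 360, -303/2, -1833/5, -727/20, 138, …
ICs: h(0) = -36, h′(0) = -72.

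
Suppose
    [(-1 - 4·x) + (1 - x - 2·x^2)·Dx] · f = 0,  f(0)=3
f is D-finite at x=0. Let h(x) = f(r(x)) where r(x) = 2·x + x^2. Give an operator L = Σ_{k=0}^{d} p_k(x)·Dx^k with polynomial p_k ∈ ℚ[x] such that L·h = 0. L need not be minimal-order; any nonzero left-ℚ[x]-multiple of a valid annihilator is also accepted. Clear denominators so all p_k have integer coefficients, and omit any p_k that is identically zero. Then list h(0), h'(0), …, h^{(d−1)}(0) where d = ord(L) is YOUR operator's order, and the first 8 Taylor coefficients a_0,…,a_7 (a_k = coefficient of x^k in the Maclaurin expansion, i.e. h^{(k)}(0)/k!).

f: a_k = 3, 3, 9, 15, 33, 63, 129, 255, …
f∘r: x↦r, Dx↦Dx/r' in L_f ⇒ L₀.
L = (2 + 16·x + 8·x^2) + (-1 + 3·x + 6·x^2 + 2·x^3)·Dx  (order 1).
h: a_k = 3, 6, 39, 156, 717, 3162, 14103, 62712, …
ICs: h(0) = 3.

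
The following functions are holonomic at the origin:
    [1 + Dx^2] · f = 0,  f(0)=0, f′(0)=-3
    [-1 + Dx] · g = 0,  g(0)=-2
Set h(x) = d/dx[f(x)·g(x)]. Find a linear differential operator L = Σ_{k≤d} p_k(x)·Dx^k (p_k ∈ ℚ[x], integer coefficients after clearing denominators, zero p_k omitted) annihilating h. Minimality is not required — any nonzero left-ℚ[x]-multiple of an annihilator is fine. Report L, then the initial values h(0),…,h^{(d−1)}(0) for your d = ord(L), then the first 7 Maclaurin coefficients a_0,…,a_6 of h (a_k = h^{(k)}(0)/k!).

L = 2 - 2·Dx + Dx^2  (order 2).
h: a_k = 6, 12, 6, 0, -1, -2/5, -1/15, …
ICs: h(0) = 6, h′(0) = 12.

f: a_k = 0, -3, 0, 1/2, 0, -1/40, 0, …
g: a_k = -2, -2, -1, -1/3, -1/12, -1/60, -1/360, …
Sym-product of L_f,L_g gives L₀ (≤ ord 2).
h₀' ⇒ L via d/dx closure of L₀.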